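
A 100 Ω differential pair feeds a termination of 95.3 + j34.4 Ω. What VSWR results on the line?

VSWR ≈ 1.42

Γ = (Z_L − Z_0)/(Z_L + Z_0) = (-4.7 + j34.4)/(195.3 + j34.4)
|Γ| = 34.7/198 = 0.175
VSWR = (1 + |Γ|)/(1 − |Γ|) = 1.18/0.825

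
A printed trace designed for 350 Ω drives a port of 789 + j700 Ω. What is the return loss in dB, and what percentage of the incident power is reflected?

RL ≈ 4.18 dB; 38.2% of incident power reflected

Γ = (439 + j700)/(1139 + j700), |Γ| = 0.618
RL = −20·log₁₀(0.618) = 4.18 dB
P_refl/P_inc = |Γ|² = 0.382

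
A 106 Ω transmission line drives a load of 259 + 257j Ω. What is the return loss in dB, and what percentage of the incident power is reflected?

RL ≈ 3.48 dB; 44.9% of incident power reflected

Γ = (153 + j257)/(365 + j257), |Γ| = 0.67
RL = −20·log₁₀(0.67) = 3.48 dB
P_refl/P_inc = |Γ|² = 0.449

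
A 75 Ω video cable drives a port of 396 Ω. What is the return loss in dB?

Γ = (396 − 75)/(396 + 75) = 0.682
RL = −20·log₁₀|Γ| = −20·log₁₀(0.682)

RL ≈ 3.33 dB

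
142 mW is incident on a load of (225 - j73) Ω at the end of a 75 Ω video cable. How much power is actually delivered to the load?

|Γ| = |(150 − j73)/(300 − j73)| = 0.54
|Γ|² = 0.292
P_refl = |Γ|²·P_inc = 41.5 mW, P_del = (1 − |Γ|²)·P_inc = 101 mW

P_delivered ≈ 101 mW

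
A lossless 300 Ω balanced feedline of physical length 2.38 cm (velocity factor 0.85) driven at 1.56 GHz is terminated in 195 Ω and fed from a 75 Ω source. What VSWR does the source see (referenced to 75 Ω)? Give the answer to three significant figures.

VSWR ≈ 4.87

λ = v/f = 0.85·c / 1.56 GHz = 0.163 m
βl = 2π·l/λ = 2π × 0.146 = 52.4°
tan(βl) = 1.3
Z_in = Z_0·(Z_L + jZ_0·tanβl)/(Z_0 + jZ_L·tanβl) = 306 + j131 Ω
Γ_s = (Z_in − Z_s)/(Z_in + Z_s) = (231 + j131)/(381 + j131), |Γ_s| = 0.659
VSWR = (1 + |Γ_s|)/(1 − |Γ_s|)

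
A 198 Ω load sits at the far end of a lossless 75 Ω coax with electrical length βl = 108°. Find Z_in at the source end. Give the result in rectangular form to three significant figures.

tan(βl) = tan(108°) = -3.08
Z_in = Z_0·(Z_L + jZ_0·tanβl)/(Z_0 + jZ_L·tanβl)
     = 75·(198 − j231)/(75 − j609)

Z_in ≈ 30.9 + j20.6 Ω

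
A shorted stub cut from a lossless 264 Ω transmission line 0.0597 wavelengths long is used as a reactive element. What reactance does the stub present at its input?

βl = 2π × 0.0597 = 21.5°
tan(βl) = 0.394
For a shorted stub, Z_in = jZ_0·tan(βl)

X_in ≈ 104 Ω (inductive)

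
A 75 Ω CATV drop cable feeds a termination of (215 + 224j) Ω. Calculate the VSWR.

Γ = (Z_L − Z_0)/(Z_L + Z_0) = (140 + j224)/(290 + j224)
|Γ| = 264/366 = 0.721
VSWR = (1 + |Γ|)/(1 − |Γ|) = 1.72/0.279

VSWR ≈ 6.16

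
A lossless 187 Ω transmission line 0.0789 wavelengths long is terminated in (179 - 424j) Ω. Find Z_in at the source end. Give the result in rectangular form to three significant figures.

βl = 2π × 0.0789 = 28.4°
tan(βl) = tan(28.4°) = 0.541
Z_in = Z_0·(Z_L + jZ_0·tanβl)/(Z_0 + jZ_L·tanβl)
     = 187·(179 − j323)/(416 + j96.8)

Z_in ≈ 44.3 − j155 Ω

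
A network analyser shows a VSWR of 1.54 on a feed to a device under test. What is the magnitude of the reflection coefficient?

|Γ| = (S − 1)/(S + 1) = (1.54 − 1)/(1.54 + 1) = 0.54/2.54

|Γ| ≈ 0.213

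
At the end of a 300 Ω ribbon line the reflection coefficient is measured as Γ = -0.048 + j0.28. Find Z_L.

Z_L ≈ 234 + j143 Ω

Z_L = Z_0·(1 + Γ)/(1 − Γ) = 300·(0.952 + j0.28)/(1.05 − j0.28)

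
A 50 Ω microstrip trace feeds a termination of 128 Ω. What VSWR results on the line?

VSWR ≈ 2.56

Γ = (128 − 50)/(128 + 50) = 0.438
VSWR = (1 + 0.438)/(1 − 0.438)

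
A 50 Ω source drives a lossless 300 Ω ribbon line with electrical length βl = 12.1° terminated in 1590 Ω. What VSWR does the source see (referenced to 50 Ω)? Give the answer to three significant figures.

tan(βl) = 0.214
Z_in = Z_0·(Z_L + jZ_0·tanβl)/(Z_0 + jZ_L·tanβl) = 726 − j760 Ω
Γ_s = (Z_in − Z_s)/(Z_in + Z_s) = (676 − j760)/(776 − j760), |Γ_s| = 0.936
VSWR = (1 + |Γ_s|)/(1 − |Γ_s|)

VSWR ≈ 30.5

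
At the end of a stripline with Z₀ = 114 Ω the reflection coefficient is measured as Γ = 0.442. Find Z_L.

Z_L = Z_0·(1 + Γ)/(1 − Γ) = 114·(1.44)/(0.558)

Z_L ≈ 295 Ω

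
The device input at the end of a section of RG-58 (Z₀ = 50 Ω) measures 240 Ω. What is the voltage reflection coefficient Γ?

Γ = 0.655

Γ = (Z_L − Z_0)/(Z_L + Z_0) = (240 − 50)/(240 + 50) = 190/290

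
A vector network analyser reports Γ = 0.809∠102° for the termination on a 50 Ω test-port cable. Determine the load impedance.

Z_L ≈ 8.68 + j39.7 Ω

Z_L = Z_0·(1 + Γ)/(1 − Γ) = 50·(0.832 + j0.791)/(1.17 − j0.791)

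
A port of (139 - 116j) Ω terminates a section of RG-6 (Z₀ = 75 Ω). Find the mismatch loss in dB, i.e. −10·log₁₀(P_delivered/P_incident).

mismatch loss ≈ 1.53 dB

Γ = (64 − j116)/(214 − j116), |Γ| = 0.544
|Γ|² = 0.296, so P_del/P_inc = 1 − |Γ|² = 0.704
ML = −10·log₁₀(1 − |Γ|²)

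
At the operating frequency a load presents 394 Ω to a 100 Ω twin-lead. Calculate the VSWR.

For a purely resistive load, VSWR = R_L/Z_0 or Z_0/R_L (whichever > 1) = 394/100

VSWR ≈ 3.94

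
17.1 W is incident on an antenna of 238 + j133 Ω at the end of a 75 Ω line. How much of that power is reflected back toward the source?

|Γ| = |(163 + j133)/(313 + j133)| = 0.619
|Γ|² = 0.383
P_refl = |Γ|²·P_inc = 6.54 W, P_del = (1 − |Γ|²)·P_inc = 10.6 W

P_reflected ≈ 6.54 W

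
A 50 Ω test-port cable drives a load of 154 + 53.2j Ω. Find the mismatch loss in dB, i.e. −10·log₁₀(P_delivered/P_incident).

Γ = (104 + j53.2)/(204 + j53.2), |Γ| = 0.554
|Γ|² = 0.307, so P_del/P_inc = 1 − |Γ|² = 0.693
ML = −10·log₁₀(1 − |Γ|²)

mismatch loss ≈ 1.59 dB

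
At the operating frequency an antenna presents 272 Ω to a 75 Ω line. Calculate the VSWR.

VSWR ≈ 3.63

For a purely resistive load, VSWR = R_L/Z_0 or Z_0/R_L (whichever > 1) = 272/75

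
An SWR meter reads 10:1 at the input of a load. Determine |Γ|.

|Γ| = (S − 1)/(S + 1) = (10 − 1)/(10 + 1) = 9/11

|Γ| ≈ 0.818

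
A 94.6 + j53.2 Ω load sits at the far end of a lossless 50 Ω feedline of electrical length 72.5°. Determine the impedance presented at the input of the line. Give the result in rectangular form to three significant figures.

Z_in ≈ 25.1 − j25.7 Ω

tan(βl) = tan(72.5°) = 3.17
Z_in = Z_0·(Z_L + jZ_0·tanβl)/(Z_0 + jZ_L·tanβl)
     = 50·(94.6 + j212)/(-119 + j300)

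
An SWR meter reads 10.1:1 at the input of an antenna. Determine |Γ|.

|Γ| ≈ 0.82

|Γ| = (S − 1)/(S + 1) = (10.1 − 1)/(10.1 + 1) = 9.1/11.1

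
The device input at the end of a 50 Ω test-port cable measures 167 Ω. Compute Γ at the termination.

Γ = 0.539

Γ = (Z_L − Z_0)/(Z_L + Z_0) = (167 − 50)/(167 + 50) = 117/217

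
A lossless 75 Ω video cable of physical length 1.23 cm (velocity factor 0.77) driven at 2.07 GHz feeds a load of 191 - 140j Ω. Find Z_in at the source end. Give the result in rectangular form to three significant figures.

Z_in ≈ 29.4 − j54.9 Ω

λ = v/f = 0.77·c / 2.07 GHz = 0.112 m
βl = 2π·l/λ = 2π × 0.11 = 39.7°
tan(βl) = tan(39.7°) = 0.83
Z_in = Z_0·(Z_L + jZ_0·tanβl)/(Z_0 + jZ_L·tanβl)
     = 75·(191 − j77.8)/(191 + j158)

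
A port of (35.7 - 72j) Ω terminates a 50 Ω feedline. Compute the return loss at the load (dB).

RL ≈ 3.66 dB

Γ = (-14.3 − j72)/(85.7 − j72), |Γ| = 0.656
RL = −20·log₁₀|Γ| = −20·log₁₀(0.656)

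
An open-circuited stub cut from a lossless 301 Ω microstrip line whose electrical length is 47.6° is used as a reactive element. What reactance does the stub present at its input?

X_in ≈ -275 Ω (capacitive)

tan(βl) = 1.1
For an open-circuited stub, Z_in = −jZ_0·cot(βl) = −jZ_0/tan(βl)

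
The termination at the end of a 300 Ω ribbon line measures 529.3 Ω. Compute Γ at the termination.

Γ = (Z_L − Z_0)/(Z_L + Z_0) = (529.3 − 300)/(529.3 + 300) = 229.3/829.3

Γ = 0.276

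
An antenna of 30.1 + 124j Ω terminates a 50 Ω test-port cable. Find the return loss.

RL ≈ 1.4 dB

Γ = (-19.9 + j124)/(80.1 + j124), |Γ| = 0.851
RL = −20·log₁₀|Γ| = −20·log₁₀(0.851)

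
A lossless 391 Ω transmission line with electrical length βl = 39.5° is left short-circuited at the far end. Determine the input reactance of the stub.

tan(βl) = 0.824
For a short-circuited stub, Z_in = jZ_0·tan(βl)

X_in ≈ 322 Ω (inductive)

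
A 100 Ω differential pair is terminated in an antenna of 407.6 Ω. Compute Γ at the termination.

Γ = 0.606

Γ = (Z_L − Z_0)/(Z_L + Z_0) = (407.6 − 100)/(407.6 + 100) = 307.6/507.6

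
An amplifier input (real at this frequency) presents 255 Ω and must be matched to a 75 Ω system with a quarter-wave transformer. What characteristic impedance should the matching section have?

Z_qwt ≈ 138 Ω

Z_qwt = √(Z_0·R_L) = √(75 × 255) = √19120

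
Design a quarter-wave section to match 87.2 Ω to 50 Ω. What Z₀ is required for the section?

Z_qwt = √(Z_0·R_L) = √(50 × 87.2) = √4360

Z_qwt ≈ 66 Ω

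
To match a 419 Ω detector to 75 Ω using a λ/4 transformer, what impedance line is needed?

Z_qwt = √(Z_0·R_L) = √(75 × 419) = √31420

Z_qwt ≈ 177 Ω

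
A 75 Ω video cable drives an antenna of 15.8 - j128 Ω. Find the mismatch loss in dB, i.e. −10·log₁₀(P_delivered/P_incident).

mismatch loss ≈ 7.16 dB

Γ = (-59.2 − j128)/(90.8 − j128), |Γ| = 0.899
|Γ|² = 0.808, so P_del/P_inc = 1 − |Γ|² = 0.192
ML = −10·log₁₀(1 − |Γ|²)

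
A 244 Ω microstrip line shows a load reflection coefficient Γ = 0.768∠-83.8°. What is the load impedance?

Z_L ≈ 70.3 − j262 Ω

Z_L = Z_0·(1 + Γ)/(1 − Γ) = 244·(1.08 − j0.764)/(0.917 + j0.764)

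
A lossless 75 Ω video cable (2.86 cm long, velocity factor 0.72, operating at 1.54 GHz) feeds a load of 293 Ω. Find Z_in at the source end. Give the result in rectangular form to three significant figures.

λ = v/f = 0.72·c / 1.54 GHz = 0.14 m
βl = 2π·l/λ = 2π × 0.204 = 73.4°
tan(βl) = tan(73.4°) = 3.36
Z_in = Z_0·(Z_L + jZ_0·tanβl)/(Z_0 + jZ_L·tanβl)
     = 75·(293 + j252)/(75 + j983)

Z_in ≈ 20.8 − j20.8 Ω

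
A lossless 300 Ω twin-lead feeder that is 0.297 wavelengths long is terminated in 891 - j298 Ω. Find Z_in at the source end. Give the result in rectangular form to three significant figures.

βl = 2π × 0.297 = 107°
tan(βl) = tan(107°) = -3.29
Z_in = Z_0·(Z_L + jZ_0·tanβl)/(Z_0 + jZ_L·tanβl)
     = 300·(891 − j1280)/(-680 − j2930)

Z_in ≈ 105 + j116 Ω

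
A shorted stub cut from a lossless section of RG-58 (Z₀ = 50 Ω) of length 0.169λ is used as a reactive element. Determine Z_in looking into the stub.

βl = 2π × 0.169 = 60.8°
tan(βl) = 1.79
For a shorted stub, Z_in = jZ_0·tan(βl)

Z_in ≈ +j89.6 Ω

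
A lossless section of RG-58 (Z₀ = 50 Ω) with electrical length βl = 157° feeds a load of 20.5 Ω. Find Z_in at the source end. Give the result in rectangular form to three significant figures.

Z_in ≈ 23.5 − j17.1 Ω

tan(βl) = tan(157°) = -0.424
Z_in = Z_0·(Z_L + jZ_0·tanβl)/(Z_0 + jZ_L·tanβl)
     = 50·(20.5 − j21.2)/(50 − j8.7)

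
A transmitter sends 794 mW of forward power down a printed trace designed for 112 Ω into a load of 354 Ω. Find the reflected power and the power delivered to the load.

Γ = (354 − 112)/(354 + 112) = 0.519
|Γ|² = 0.27
P_refl = |Γ|²·P_inc = 214 mW, P_del = (1 − |Γ|²)·P_inc = 580 mW

P_reflected ≈ 214 mW; P_delivered ≈ 580 mW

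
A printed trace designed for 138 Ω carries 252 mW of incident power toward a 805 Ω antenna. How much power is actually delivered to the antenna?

Γ = (805 − 138)/(805 + 138) = 0.707
|Γ|² = 0.5
P_refl = |Γ|²·P_inc = 126 mW, P_del = (1 − |Γ|²)·P_inc = 126 mW

P_delivered ≈ 126 mW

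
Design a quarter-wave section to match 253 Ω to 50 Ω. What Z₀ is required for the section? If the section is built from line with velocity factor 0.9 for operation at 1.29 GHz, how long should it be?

Z_qwt ≈ 112 Ω; length ≈ 5.23 cm

Z_qwt = √(Z_0·R_L) = √(50 × 253) = √12650
λ = 0.9·c/f = 0.209 m, so l = λ/4 = 0.0523 m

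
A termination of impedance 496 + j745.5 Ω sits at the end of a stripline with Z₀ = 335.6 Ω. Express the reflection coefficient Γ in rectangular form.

Γ = (Z_L − Z_0)/(Z_L + Z_0) = (160.4 + j745.5)/(831.6 + j745.5)

Γ ≈ 0.553 + j0.401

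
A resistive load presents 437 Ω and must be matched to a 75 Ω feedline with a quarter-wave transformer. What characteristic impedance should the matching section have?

Z_qwt ≈ 181 Ω

Z_qwt = √(Z_0·R_L) = √(75 × 437) = √32780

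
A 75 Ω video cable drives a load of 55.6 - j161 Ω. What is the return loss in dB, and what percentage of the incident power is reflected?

RL ≈ 2.13 dB; 61.2% of incident power reflected

Γ = (-19.4 − j161)/(130.6 − j161), |Γ| = 0.782
RL = −20·log₁₀(0.782) = 2.13 dB
P_refl/P_inc = |Γ|² = 0.612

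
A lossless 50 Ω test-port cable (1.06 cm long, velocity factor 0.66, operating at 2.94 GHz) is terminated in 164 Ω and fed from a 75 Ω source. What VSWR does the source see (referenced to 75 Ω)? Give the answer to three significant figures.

λ = v/f = 0.66·c / 2.94 GHz = 0.0673 m
βl = 2π·l/λ = 2π × 0.157 = 56.7°
tan(βl) = 1.52
Z_in = Z_0·(Z_L + jZ_0·tanβl)/(Z_0 + jZ_L·tanβl) = 21 − j28.7 Ω
Γ_s = (Z_in − Z_s)/(Z_in + Z_s) = (-54 − j28.7)/(96 − j28.7), |Γ_s| = 0.61
VSWR = (1 + |Γ_s|)/(1 − |Γ_s|)

VSWR ≈ 4.13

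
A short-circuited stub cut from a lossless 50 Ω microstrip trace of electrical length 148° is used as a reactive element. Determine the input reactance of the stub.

tan(βl) = -0.625
For a short-circuited stub, Z_in = jZ_0·tan(βl)

X_in ≈ -31.2 Ω (capacitive)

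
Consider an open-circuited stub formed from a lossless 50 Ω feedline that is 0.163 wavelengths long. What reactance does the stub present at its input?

βl = 2π × 0.163 = 58.7°
tan(βl) = 1.64
For an open-circuited stub, Z_in = −jZ_0·cot(βl) = −jZ_0/tan(βl)

X_in ≈ -30.4 Ω (capacitive)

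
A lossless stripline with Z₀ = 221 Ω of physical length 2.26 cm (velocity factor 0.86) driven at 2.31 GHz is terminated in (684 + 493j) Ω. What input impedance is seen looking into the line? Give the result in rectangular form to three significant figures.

λ = v/f = 0.86·c / 2.31 GHz = 0.112 m
βl = 2π·l/λ = 2π × 0.202 = 72.8°
tan(βl) = tan(72.8°) = 3.24
Z_in = Z_0·(Z_L + jZ_0·tanβl)/(Z_0 + jZ_L·tanβl)
     = 221·(684 + j1210)/(-1380 + j2220)

Z_in ≈ 56.4 − j103 Ω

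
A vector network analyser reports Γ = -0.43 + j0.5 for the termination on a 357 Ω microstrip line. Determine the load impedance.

Z_L ≈ 87.9 + j156 Ω

Z_L = Z_0·(1 + Γ)/(1 − Γ) = 357·(0.57 + j0.5)/(1.43 − j0.5)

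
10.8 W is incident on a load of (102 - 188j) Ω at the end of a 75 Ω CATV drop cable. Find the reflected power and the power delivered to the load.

|Γ| = |(27 − j188)/(177 − j188)| = 0.736
|Γ|² = 0.541
P_refl = |Γ|²·P_inc = 5.84 W, P_del = (1 − |Γ|²)·P_inc = 4.96 W

P_reflected ≈ 5.84 W; P_delivered ≈ 4.96 W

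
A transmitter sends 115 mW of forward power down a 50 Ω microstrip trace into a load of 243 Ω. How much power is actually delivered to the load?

P_delivered ≈ 65.1 mW

Γ = (243 − 50)/(243 + 50) = 0.659
|Γ|² = 0.434
P_refl = |Γ|²·P_inc = 49.9 mW, P_del = (1 − |Γ|²)·P_inc = 65.1 mW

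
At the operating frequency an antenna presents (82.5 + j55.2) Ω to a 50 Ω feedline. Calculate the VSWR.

VSWR ≈ 2.61

Γ = (Z_L − Z_0)/(Z_L + Z_0) = (32.5 + j55.2)/(132.5 + j55.2)
|Γ| = 64.1/144 = 0.446
VSWR = (1 + |Γ|)/(1 − |Γ|) = 1.45/0.554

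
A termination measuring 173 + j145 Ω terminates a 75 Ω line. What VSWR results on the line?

VSWR ≈ 4.12

Γ = (Z_L − Z_0)/(Z_L + Z_0) = (98 + j145)/(248 + j145)
|Γ| = 175/287 = 0.609
VSWR = (1 + |Γ|)/(1 − |Γ|) = 1.61/0.391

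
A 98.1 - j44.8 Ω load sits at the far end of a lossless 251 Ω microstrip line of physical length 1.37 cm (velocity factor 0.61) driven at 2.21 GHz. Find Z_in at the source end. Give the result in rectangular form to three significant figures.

λ = v/f = 0.61·c / 2.21 GHz = 0.0828 m
βl = 2π·l/λ = 2π × 0.165 = 59.6°
tan(βl) = tan(59.6°) = 1.7
Z_in = Z_0·(Z_L + jZ_0·tanβl)/(Z_0 + jZ_L·tanβl)
     = 251·(98.1 + j382)/(327 + j167)

Z_in ≈ 178 + j202 Ω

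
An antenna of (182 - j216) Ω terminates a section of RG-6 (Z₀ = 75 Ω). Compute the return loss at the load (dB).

Γ = (107 − j216)/(257 − j216), |Γ| = 0.718
RL = −20·log₁₀|Γ| = −20·log₁₀(0.718)

RL ≈ 2.88 dB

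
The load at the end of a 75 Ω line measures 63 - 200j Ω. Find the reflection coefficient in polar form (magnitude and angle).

Γ = (Z_L − Z_0)/(Z_L + Z_0) = (-12 − j200)/(138 − j200)
|Γ| = 200/243 = 0.825

Γ ≈ 0.825 ∠ -38°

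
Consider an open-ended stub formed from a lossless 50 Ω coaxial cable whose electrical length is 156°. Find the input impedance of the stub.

tan(βl) = -0.445
For an open-ended stub, Z_in = −jZ_0·cot(βl) = −jZ_0/tan(βl)

Z_in ≈ +j112 Ω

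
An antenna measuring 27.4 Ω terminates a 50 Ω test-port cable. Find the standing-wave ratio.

VSWR ≈ 1.82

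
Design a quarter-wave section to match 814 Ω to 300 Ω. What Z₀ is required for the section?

Z_qwt ≈ 494 Ω

Z_qwt = √(Z_0·R_L) = √(300 × 814) = √244200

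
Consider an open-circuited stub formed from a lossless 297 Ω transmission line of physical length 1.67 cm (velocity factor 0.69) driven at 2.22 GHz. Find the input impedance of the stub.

λ = v/f = 0.69·c / 2.22 GHz = 0.0932 m
βl = 2π·l/λ = 2π × 0.179 = 64.5°
tan(βl) = 2.09
For an open-circuited stub, Z_in = −jZ_0·cot(βl) = −jZ_0/tan(βl)

Z_in ≈ −j142 Ω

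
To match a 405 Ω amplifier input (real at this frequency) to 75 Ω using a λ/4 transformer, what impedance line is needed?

Z_qwt ≈ 174 Ω

Z_qwt = √(Z_0·R_L) = √(75 × 405) = √30380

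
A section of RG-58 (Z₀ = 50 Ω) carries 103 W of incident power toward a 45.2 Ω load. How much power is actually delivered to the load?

P_delivered ≈ 103 W

Γ = (45.2 − 50)/(45.2 + 50) = -0.0504
|Γ|² = 0.00254
P_refl = |Γ|²·P_inc = 0.262 W, P_del = (1 − |Γ|²)·P_inc = 103 W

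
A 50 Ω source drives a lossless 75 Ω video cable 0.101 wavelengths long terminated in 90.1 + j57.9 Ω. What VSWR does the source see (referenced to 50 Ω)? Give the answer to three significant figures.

βl = 2π × 0.101 = 36.4°
tan(βl) = 0.736
Z_in = Z_0·(Z_L + jZ_0·tanβl)/(Z_0 + jZ_L·tanβl) = 143 − j31.9 Ω
Γ_s = (Z_in − Z_s)/(Z_in + Z_s) = (93.4 − j31.9)/(193 − j31.9), |Γ_s| = 0.504
VSWR = (1 + |Γ_s|)/(1 − |Γ_s|)

VSWR ≈ 3.03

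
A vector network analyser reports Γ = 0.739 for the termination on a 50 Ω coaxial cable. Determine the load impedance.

Z_L ≈ 333 Ω

Z_L = Z_0·(1 + Γ)/(1 − Γ) = 50·(1.74)/(0.261)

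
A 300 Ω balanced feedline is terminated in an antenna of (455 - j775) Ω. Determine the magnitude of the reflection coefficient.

|Γ| ≈ 0.73

Γ = (Z_L − Z_0)/(Z_L + Z_0) = (155 − j775)/(755 − j775)
|Γ| = 790/1080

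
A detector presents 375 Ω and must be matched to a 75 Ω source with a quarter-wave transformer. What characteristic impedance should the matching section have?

Z_qwt = √(Z_0·R_L) = √(75 × 375) = √28120

Z_qwt ≈ 168 Ω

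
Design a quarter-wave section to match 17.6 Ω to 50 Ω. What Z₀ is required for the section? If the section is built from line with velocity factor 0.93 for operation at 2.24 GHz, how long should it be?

Z_qwt = √(Z_0·R_L) = √(50 × 17.6) = √880
λ = 0.93·c/f = 0.125 m, so l = λ/4 = 0.0311 m

Z_qwt ≈ 29.7 Ω; length ≈ 3.11 cm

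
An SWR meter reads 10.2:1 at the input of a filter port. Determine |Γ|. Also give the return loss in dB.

|Γ| ≈ 0.821; return loss ≈ 1.71 dB

|Γ| = (S − 1)/(S + 1) = (10.2 − 1)/(10.2 + 1) = 9.2/11.2
RL = −20·log₁₀|Γ| = −20·log₁₀(0.821)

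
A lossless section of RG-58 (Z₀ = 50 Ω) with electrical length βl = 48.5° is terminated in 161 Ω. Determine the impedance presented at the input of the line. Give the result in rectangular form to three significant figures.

Z_in ≈ 25.7 − j37.2 Ω

tan(βl) = tan(48.5°) = 1.13
Z_in = Z_0·(Z_L + jZ_0·tanβl)/(Z_0 + jZ_L·tanβl)
     = 50·(161 + j56.5)/(50 + j182)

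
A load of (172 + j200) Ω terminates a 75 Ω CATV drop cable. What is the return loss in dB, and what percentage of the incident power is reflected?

Γ = (97 + j200)/(247 + j200), |Γ| = 0.699
RL = −20·log₁₀(0.699) = 3.11 dB
P_refl/P_inc = |Γ|² = 0.489

RL ≈ 3.11 dB; 48.9% of incident power reflected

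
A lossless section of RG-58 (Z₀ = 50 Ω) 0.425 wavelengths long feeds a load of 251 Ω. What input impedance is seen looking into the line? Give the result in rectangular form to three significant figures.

Z_in ≈ 41.9 + j81.7 Ω

βl = 2π × 0.425 = 153°
tan(βl) = tan(153°) = -0.51
Z_in = Z_0·(Z_L + jZ_0·tanβl)/(Z_0 + jZ_L·tanβl)
     = 50·(251 − j25.5)/(50 − j128)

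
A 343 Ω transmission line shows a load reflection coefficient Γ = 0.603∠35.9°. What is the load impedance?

Z_L = Z_0·(1 + Γ)/(1 − Γ) = 343·(1.49 + j0.354)/(0.512 − j0.354)

Z_L ≈ 564 + j627 Ω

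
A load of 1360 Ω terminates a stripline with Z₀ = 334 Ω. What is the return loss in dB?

RL ≈ 4.36 dB

Γ = (1360 − 334)/(1360 + 334) = 0.606
RL = −20·log₁₀|Γ| = −20·log₁₀(0.606)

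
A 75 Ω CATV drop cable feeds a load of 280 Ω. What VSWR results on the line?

VSWR ≈ 3.73

For a purely resistive load, VSWR = R_L/Z_0 or Z_0/R_L (whichever > 1) = 280/75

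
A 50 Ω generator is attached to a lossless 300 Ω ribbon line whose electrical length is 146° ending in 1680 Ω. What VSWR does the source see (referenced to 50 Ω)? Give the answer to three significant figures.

tan(βl) = -0.675
Z_in = Z_0·(Z_L + jZ_0·tanβl)/(Z_0 + jZ_L·tanβl) = 160 + j402 Ω
Γ_s = (Z_in − Z_s)/(Z_in + Z_s) = (110 + j402)/(210 + j402), |Γ_s| = 0.919
VSWR = (1 + |Γ_s|)/(1 − |Γ_s|)

VSWR ≈ 23.7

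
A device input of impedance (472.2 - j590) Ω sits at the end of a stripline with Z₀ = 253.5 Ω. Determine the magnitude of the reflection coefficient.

Γ = (Z_L − Z_0)/(Z_L + Z_0) = (218.7 − j590)/(725.7 − j590)
|Γ| = 629/935

|Γ| ≈ 0.673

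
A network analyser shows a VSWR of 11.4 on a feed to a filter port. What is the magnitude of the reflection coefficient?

|Γ| ≈ 0.839

|Γ| = (S − 1)/(S + 1) = (11.4 − 1)/(11.4 + 1) = 10.4/12.4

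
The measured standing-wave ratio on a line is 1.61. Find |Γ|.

|Γ| = (S − 1)/(S + 1) = (1.61 − 1)/(1.61 + 1) = 0.61/2.61

|Γ| ≈ 0.234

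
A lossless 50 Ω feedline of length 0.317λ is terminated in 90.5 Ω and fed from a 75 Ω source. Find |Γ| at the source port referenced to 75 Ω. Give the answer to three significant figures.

|Γ| ≈ 0.43

βl = 2π × 0.317 = 114°
tan(βl) = -2.23
Z_in = Z_0·(Z_L + jZ_0·tanβl)/(Z_0 + jZ_L·tanβl) = 31.2 + j14.7 Ω
Γ_s = (Z_in − Z_s)/(Z_in + Z_s) = (-43.8 + j14.7)/(106 + j14.7), |Γ_s| = 0.43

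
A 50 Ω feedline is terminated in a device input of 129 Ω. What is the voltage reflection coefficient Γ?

Γ = (Z_L − Z_0)/(Z_L + Z_0) = (129 − 50)/(129 + 50) = 79/179

Γ = 0.441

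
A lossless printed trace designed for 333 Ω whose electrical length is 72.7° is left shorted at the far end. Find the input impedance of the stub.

tan(βl) = 3.21
For a shorted stub, Z_in = jZ_0·tan(βl)

Z_in ≈ +j1070 Ω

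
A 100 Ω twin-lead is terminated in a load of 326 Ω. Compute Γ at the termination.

Γ = (Z_L − Z_0)/(Z_L + Z_0) = (326 − 100)/(326 + 100) = 226/426

Γ = 0.531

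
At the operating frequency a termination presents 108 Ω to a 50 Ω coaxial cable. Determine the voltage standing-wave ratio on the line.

VSWR ≈ 2.16

Γ = (108 − 50)/(108 + 50) = 0.367
VSWR = (1 + 0.367)/(1 − 0.367)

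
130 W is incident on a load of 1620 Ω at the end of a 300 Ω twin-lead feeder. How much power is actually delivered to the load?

Γ = (1620 − 300)/(1620 + 300) = 0.688
|Γ|² = 0.473
P_refl = |Γ|²·P_inc = 61.4 W, P_del = (1 − |Γ|²)·P_inc = 68.6 W

P_delivered ≈ 68.6 W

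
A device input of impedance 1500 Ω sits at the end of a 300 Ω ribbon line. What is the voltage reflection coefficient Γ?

Γ = (Z_L − Z_0)/(Z_L + Z_0) = (1500 − 300)/(1500 + 300) = 1200/1800

Γ = 0.667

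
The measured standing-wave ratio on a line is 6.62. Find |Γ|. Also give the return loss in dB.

|Γ| ≈ 0.738; return loss ≈ 2.64 dB

|Γ| = (S − 1)/(S + 1) = (6.62 − 1)/(6.62 + 1) = 5.62/7.62
RL = −20·log₁₀|Γ| = −20·log₁₀(0.738)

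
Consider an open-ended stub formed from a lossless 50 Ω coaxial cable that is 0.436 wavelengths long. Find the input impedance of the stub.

Z_in ≈ +j118 Ω

βl = 2π × 0.436 = 157°
tan(βl) = -0.425
For an open-ended stub, Z_in = −jZ_0·cot(βl) = −jZ_0/tan(βl)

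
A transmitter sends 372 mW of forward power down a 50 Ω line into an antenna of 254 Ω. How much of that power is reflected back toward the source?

Γ = (254 − 50)/(254 + 50) = 0.671
|Γ|² = 0.45
P_refl = |Γ|²·P_inc = 168 mW, P_del = (1 − |Γ|²)·P_inc = 204 mW

P_reflected ≈ 168 mW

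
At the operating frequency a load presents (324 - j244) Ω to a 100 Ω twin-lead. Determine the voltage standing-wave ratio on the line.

VSWR ≈ 5.19

Γ = (Z_L − Z_0)/(Z_L + Z_0) = (224 − j244)/(424 − j244)
|Γ| = 331/489 = 0.677
VSWR = (1 + |Γ|)/(1 − |Γ|) = 1.68/0.323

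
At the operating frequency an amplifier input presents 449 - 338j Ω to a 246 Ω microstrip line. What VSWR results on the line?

VSWR ≈ 3.08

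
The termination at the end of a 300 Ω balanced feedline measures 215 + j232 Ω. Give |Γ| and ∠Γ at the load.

Γ = (Z_L − Z_0)/(Z_L + Z_0) = (-85 + j232)/(515 + j232)
|Γ| = 247/565 = 0.437

Γ ≈ 0.437 ∠ 85.9°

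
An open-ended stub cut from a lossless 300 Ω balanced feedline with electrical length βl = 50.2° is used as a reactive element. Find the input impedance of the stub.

tan(βl) = 1.2
For an open-ended stub, Z_in = −jZ_0·cot(βl) = −jZ_0/tan(βl)

Z_in ≈ −j250 Ω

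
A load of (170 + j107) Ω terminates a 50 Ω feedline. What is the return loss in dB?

Γ = (120 + j107)/(220 + j107), |Γ| = 0.657
RL = −20·log₁₀|Γ| = −20·log₁₀(0.657)

RL ≈ 3.65 dB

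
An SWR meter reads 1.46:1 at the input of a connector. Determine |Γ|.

|Γ| = (S − 1)/(S + 1) = (1.46 − 1)/(1.46 + 1) = 0.46/2.46

|Γ| ≈ 0.187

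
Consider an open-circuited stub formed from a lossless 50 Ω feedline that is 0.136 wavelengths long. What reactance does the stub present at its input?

βl = 2π × 0.136 = 49°
tan(βl) = 1.15
For an open-circuited stub, Z_in = −jZ_0·cot(βl) = −jZ_0/tan(βl)

X_in ≈ -43.5 Ω (capacitive)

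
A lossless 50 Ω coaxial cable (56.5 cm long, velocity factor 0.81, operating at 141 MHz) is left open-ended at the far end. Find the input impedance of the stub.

Z_in ≈ +j26.6 Ω

λ = v/f = 0.81·c / 141 MHz = 1.72 m
βl = 2π·l/λ = 2π × 0.328 = 118°
tan(βl) = -1.88
For an open-ended stub, Z_in = −jZ_0·cot(βl) = −jZ_0/tan(βl)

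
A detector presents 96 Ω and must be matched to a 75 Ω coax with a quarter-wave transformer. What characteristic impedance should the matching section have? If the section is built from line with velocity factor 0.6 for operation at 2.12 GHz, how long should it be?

Z_qwt ≈ 84.9 Ω; length ≈ 2.12 cm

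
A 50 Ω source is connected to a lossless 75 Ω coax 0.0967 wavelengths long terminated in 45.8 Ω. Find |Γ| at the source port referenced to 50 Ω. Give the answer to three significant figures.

|Γ| ≈ 0.259

βl = 2π × 0.0967 = 34.8°
tan(βl) = 0.695
Z_in = Z_0·(Z_L + jZ_0·tanβl)/(Z_0 + jZ_L·tanβl) = 57.6 + j27.7 Ω
Γ_s = (Z_in − Z_s)/(Z_in + Z_s) = (7.56 + j27.7)/(108 + j27.7), |Γ_s| = 0.259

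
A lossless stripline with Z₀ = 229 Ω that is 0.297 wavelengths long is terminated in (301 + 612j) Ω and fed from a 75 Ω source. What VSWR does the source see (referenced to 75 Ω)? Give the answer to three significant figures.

βl = 2π × 0.297 = 107°
tan(βl) = -3.29
Z_in = Z_0·(Z_L + jZ_0·tanβl)/(Z_0 + jZ_L·tanβl) = 31.1 − j0.673 Ω
Γ_s = (Z_in − Z_s)/(Z_in + Z_s) = (-43.9 − j0.673)/(106 − j0.673), |Γ_s| = 0.414
VSWR = (1 + |Γ_s|)/(1 − |Γ_s|)

VSWR ≈ 2.42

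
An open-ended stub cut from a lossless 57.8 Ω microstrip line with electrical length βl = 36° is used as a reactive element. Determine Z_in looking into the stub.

Z_in ≈ −j79.6 Ω

tan(βl) = 0.727
For an open-ended stub, Z_in = −jZ_0·cot(βl) = −jZ_0/tan(βl)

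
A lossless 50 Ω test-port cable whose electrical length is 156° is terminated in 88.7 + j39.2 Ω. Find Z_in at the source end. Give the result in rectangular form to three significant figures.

tan(βl) = tan(156°) = -0.445
Z_in = Z_0·(Z_L + jZ_0·tanβl)/(Z_0 + jZ_L·tanβl)
     = 50·(88.7 + j16.9)/(67.5 − j39.5)

Z_in ≈ 43.5 + j38 Ω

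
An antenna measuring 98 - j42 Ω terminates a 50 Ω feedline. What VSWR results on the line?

VSWR ≈ 2.42

Γ = (Z_L − Z_0)/(Z_L + Z_0) = (48 − j42)/(148 − j42)
|Γ| = 63.8/154 = 0.415
VSWR = (1 + |Γ|)/(1 − |Γ|) = 1.41/0.585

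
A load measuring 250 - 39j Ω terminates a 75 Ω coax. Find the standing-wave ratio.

Γ = (Z_L − Z_0)/(Z_L + Z_0) = (175 − j39)/(325 − j39)
|Γ| = 179/327 = 0.548
VSWR = (1 + |Γ|)/(1 − |Γ|) = 1.55/0.452

VSWR ≈ 3.42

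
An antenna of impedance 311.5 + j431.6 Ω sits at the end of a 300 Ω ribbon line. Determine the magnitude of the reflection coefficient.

Γ = (Z_L − Z_0)/(Z_L + Z_0) = (11.5 + j431.6)/(611.5 + j431.6)
|Γ| = 432/748

|Γ| ≈ 0.577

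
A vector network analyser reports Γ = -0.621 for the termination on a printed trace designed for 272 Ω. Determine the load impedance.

Z_L ≈ 63.6 Ω

Z_L = Z_0·(1 + Γ)/(1 − Γ) = 272·(0.379)/(1.62)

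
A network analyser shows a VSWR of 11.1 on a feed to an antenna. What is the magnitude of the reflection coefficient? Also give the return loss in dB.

|Γ| = (S − 1)/(S + 1) = (11.1 − 1)/(11.1 + 1) = 10.1/12.1
RL = −20·log₁₀|Γ| = −20·log₁₀(0.835)

|Γ| ≈ 0.835; return loss ≈ 1.57 dB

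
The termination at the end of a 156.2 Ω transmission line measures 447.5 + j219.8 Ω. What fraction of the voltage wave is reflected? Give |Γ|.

Γ = (Z_L − Z_0)/(Z_L + Z_0) = (291.3 + j219.8)/(603.7 + j219.8)
|Γ| = 365/642

|Γ| ≈ 0.568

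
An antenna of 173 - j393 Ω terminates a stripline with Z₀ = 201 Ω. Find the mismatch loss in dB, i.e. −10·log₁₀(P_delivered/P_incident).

mismatch loss ≈ 3.26 dB

Γ = (-28 − j393)/(374 − j393), |Γ| = 0.726
|Γ|² = 0.527, so P_del/P_inc = 1 − |Γ|² = 0.473
ML = −10·log₁₀(1 − |Γ|²)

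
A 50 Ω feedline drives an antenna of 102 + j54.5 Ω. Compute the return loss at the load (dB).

RL ≈ 6.62 dB

Γ = (52 + j54.5)/(152 + j54.5), |Γ| = 0.466
RL = −20·log₁₀|Γ| = −20·log₁₀(0.466)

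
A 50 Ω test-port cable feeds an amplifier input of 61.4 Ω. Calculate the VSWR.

VSWR ≈ 1.23

Γ = (61.4 − 50)/(61.4 + 50) = 0.102
VSWR = (1 + 0.102)/(1 − 0.102)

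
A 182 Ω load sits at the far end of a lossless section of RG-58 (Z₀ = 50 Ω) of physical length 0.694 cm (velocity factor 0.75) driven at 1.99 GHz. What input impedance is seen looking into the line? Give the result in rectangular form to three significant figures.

Z_in ≈ 66.6 − j78.1 Ω

λ = v/f = 0.75·c / 1.99 GHz = 0.113 m
βl = 2π·l/λ = 2π × 0.0614 = 22.1°
tan(βl) = tan(22.1°) = 0.406
Z_in = Z_0·(Z_L + jZ_0·tanβl)/(Z_0 + jZ_L·tanβl)
     = 50·(182 + j20.3)/(50 + j73.9)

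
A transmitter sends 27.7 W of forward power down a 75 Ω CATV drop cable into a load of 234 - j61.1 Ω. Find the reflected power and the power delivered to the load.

|Γ| = |(159 − j61.1)/(309 − j61.1)| = 0.541
|Γ|² = 0.292
P_refl = |Γ|²·P_inc = 8.1 W, P_del = (1 − |Γ|²)·P_inc = 19.6 W

P_reflected ≈ 8.1 W; P_delivered ≈ 19.6 W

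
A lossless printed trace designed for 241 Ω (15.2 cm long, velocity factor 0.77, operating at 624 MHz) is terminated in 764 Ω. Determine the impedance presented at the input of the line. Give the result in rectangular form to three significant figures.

Z_in ≈ 214 + j276 Ω

λ = v/f = 0.77·c / 624 MHz = 0.37 m
βl = 2π·l/λ = 2π × 0.411 = 148°
tan(βl) = tan(148°) = -0.629
Z_in = Z_0·(Z_L + jZ_0·tanβl)/(Z_0 + jZ_L·tanβl)
     = 241·(764 − j152)/(241 − j481)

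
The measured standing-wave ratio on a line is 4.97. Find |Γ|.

|Γ| = (S − 1)/(S + 1) = (4.97 − 1)/(4.97 + 1) = 3.97/5.97

|Γ| ≈ 0.665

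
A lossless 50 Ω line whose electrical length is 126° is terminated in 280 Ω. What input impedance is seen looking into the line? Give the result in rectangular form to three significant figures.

tan(βl) = tan(126°) = -1.38
Z_in = Z_0·(Z_L + jZ_0·tanβl)/(Z_0 + jZ_L·tanβl)
     = 50·(280 − j68.8)/(50 − j385)

Z_in ≈ 13.4 + j34.6 Ω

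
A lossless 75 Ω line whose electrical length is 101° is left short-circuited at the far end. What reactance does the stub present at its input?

tan(βl) = -5.14
For a short-circuited stub, Z_in = jZ_0·tan(βl)

X_in ≈ -386 Ω (capacitive)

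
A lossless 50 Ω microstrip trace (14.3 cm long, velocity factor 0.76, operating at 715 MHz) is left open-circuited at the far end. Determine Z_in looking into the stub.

λ = v/f = 0.76·c / 715 MHz = 0.319 m
βl = 2π·l/λ = 2π × 0.448 = 161°
tan(βl) = -0.336
For an open-circuited stub, Z_in = −jZ_0·cot(βl) = −jZ_0/tan(βl)

Z_in ≈ +j149 Ω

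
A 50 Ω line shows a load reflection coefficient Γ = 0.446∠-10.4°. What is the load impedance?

Z_L = Z_0·(1 + Γ)/(1 − Γ) = 50·(1.44 − j0.0805)/(0.561 + j0.0805)

Z_L ≈ 125 − j25 Ω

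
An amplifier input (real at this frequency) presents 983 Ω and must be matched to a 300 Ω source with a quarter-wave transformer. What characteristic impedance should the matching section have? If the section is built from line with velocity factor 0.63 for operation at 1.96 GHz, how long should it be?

Z_qwt = √(Z_0·R_L) = √(300 × 983) = √294900
λ = 0.63·c/f = 0.0964 m, so l = λ/4 = 0.0241 m

Z_qwt ≈ 543 Ω; length ≈ 2.41 cm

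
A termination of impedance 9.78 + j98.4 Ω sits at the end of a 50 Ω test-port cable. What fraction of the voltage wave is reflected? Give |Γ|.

|Γ| ≈ 0.923

Γ = (Z_L − Z_0)/(Z_L + Z_0) = (-40.22 + j98.4)/(59.78 + j98.4)
|Γ| = 106/115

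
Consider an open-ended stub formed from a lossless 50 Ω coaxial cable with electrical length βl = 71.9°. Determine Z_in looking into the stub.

tan(βl) = 3.06
For an open-ended stub, Z_in = −jZ_0·cot(βl) = −jZ_0/tan(βl)

Z_in ≈ −j16.3 Ω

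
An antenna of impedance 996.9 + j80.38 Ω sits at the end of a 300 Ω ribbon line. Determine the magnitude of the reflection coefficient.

|Γ| ≈ 0.54

Γ = (Z_L − Z_0)/(Z_L + Z_0) = (696.9 + j80.38)/(1297 + j80.38)
|Γ| = 702/1300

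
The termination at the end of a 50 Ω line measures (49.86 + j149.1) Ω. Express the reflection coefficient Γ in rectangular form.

Γ = (Z_L − Z_0)/(Z_L + Z_0) = (-0.14 + j149.1)/(99.86 + j149.1)

Γ ≈ 0.69 + j0.463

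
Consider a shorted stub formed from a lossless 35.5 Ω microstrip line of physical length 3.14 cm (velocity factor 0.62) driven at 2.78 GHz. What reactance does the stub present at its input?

X_in ≈ -6.93 Ω (capacitive)

λ = v/f = 0.62·c / 2.78 GHz = 0.0669 m
βl = 2π·l/λ = 2π × 0.469 = 169°
tan(βl) = -0.195
For a shorted stub, Z_in = jZ_0·tan(βl)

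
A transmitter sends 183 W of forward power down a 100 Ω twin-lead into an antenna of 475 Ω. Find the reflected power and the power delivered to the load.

Γ = (475 − 100)/(475 + 100) = 0.652
|Γ|² = 0.425
P_refl = |Γ|²·P_inc = 77.8 W, P_del = (1 − |Γ|²)·P_inc = 105 W

P_reflected ≈ 77.8 W; P_delivered ≈ 105 W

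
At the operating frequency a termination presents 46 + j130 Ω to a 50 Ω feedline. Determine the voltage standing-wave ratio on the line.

VSWR ≈ 9.25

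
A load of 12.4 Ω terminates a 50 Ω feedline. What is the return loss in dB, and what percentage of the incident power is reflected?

Γ = (12.4 − 50)/(12.4 + 50) = -0.603
RL = −20·log₁₀(0.603) = 4.4 dB
P_refl/P_inc = |Γ|² = 0.363

RL ≈ 4.4 dB; 36.3% of incident power reflected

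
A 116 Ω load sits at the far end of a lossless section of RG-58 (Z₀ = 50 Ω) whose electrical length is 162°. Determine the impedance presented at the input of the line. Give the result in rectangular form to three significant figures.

tan(βl) = tan(162°) = -0.325
Z_in = Z_0·(Z_L + jZ_0·tanβl)/(Z_0 + jZ_L·tanβl)
     = 50·(116 − j16.2)/(50 − j37.7)

Z_in ≈ 81.8 + j45.4 Ω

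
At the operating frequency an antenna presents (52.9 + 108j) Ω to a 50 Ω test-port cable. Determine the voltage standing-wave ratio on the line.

VSWR ≈ 6.25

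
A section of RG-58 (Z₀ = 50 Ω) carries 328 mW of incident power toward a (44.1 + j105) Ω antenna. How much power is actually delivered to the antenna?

|Γ| = |(-5.9 + j105)/(94.1 + j105)| = 0.746
|Γ|² = 0.556
P_refl = |Γ|²·P_inc = 182 mW, P_del = (1 − |Γ|²)·P_inc = 146 mW

P_delivered ≈ 146 mW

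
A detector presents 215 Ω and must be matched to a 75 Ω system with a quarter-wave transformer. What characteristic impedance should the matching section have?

Z_qwt = √(Z_0·R_L) = √(75 × 215) = √16120

Z_qwt ≈ 127 Ω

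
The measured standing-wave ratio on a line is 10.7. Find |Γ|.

|Γ| ≈ 0.829

|Γ| = (S − 1)/(S + 1) = (10.7 − 1)/(10.7 + 1) = 9.7/11.7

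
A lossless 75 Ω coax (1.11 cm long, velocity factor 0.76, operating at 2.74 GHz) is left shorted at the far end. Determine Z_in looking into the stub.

λ = v/f = 0.76·c / 2.74 GHz = 0.0832 m
βl = 2π·l/λ = 2π × 0.133 = 48°
tan(βl) = 1.11
For a shorted stub, Z_in = jZ_0·tan(βl)

Z_in ≈ +j83.4 Ω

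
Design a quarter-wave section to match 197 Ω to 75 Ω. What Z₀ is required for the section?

Z_qwt ≈ 122 Ω

Z_qwt = √(Z_0·R_L) = √(75 × 197) = √14780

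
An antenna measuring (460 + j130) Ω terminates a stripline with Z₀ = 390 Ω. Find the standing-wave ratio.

Γ = (Z_L − Z_0)/(Z_L + Z_0) = (70 + j130)/(850 + j130)
|Γ| = 148/860 = 0.172
VSWR = (1 + |Γ|)/(1 − |Γ|) = 1.17/0.828

VSWR ≈ 1.41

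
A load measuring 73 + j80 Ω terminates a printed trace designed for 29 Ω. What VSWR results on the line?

Γ = (Z_L − Z_0)/(Z_L + Z_0) = (44 + j80)/(102 + j80)
|Γ| = 91.3/130 = 0.704
VSWR = (1 + |Γ|)/(1 − |Γ|) = 1.7/0.296

VSWR ≈ 5.76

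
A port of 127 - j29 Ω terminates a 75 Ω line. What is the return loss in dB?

RL ≈ 10.7 dB

Γ = (52 − j29)/(202 − j29), |Γ| = 0.292
RL = −20·log₁₀|Γ| = −20·log₁₀(0.292)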